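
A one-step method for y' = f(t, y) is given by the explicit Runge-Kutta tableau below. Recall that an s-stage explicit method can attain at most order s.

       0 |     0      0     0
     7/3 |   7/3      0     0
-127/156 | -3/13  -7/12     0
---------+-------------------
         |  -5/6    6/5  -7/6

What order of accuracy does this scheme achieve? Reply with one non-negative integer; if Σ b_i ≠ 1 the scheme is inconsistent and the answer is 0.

0

b = (-5/6, 6/5, -7/6)
c = (0, 7/3, -127/156)
Ac = (0, 0, -49/36)
Σ b_i: (-5/6)·1 + 6/5·1 + (-7/6)·1 = -4/5 ≠ 1 ⇒ order 0.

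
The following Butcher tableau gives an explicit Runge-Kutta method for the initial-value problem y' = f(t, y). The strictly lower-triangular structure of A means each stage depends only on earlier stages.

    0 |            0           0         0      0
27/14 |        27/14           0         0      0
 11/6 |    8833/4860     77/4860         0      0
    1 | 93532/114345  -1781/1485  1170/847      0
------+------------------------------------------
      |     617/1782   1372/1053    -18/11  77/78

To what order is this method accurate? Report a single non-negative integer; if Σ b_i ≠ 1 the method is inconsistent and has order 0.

b = (617/1782, 1372/1053, -18/11, 77/78)
c = (0, 27/14, 11/6, 1)
Ac = (0, 0, 11/360, 169/770)
Σ b_i: 617/1782·1 + 1372/1053·1 + (-18/11)·1 + 77/78·1 = 1 ✓
b·c: 1372/1053·27/14 + (-18/11)·11/6 + 77/78·1 = 1/2 ✓
b·c²: 1372/1053·729/196 + (-18/11)·121/36 + 77/78·1 = 1/3 ✓
b·Ac: (-18/11)·11/360 + 77/78·169/770 = 1/6 ✓
b·c³: 1372/1053·19683/2744 + (-18/11)·1331/216 + 77/78·1 = 1/4 ✓
b·(c∘Ac): (-18/11)·121/2160 + 77/78·169/770 = 1/8 ✓
b·Ac²: (-18/11)·33/560 + 77/78·1963/10780 = 1/12 ✓
b·A²c: 77/78·13/308 = 1/24 ✓; 4 stages ⇒ order 4.

4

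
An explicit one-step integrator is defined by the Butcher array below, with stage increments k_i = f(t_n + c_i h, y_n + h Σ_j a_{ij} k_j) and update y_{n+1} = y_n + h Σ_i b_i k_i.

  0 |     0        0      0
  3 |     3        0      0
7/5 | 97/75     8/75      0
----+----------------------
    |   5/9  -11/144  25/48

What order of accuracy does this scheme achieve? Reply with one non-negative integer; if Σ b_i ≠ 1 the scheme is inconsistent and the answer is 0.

b = (5/9, -11/144, 25/48)
c = (0, 3, 7/5)
Ac = (0, 0, 8/25)
Σ b_i: 5/9·1 + (-11/144)·1 + 25/48·1 = 1 ✓
b·c: (-11/144)·3 + 25/48·7/5 = 1/2 ✓
b·c²: (-11/144)·9 + 25/48·49/25 = 1/3 ✓
b·Ac: 25/48·8/25 = 1/6 ✓; 3 stages ⇒ order 3.

3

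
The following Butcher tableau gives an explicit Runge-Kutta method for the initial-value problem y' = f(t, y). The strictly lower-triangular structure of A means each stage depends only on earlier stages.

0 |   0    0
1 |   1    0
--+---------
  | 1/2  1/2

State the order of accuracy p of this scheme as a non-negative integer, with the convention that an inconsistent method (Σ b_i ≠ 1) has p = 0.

2

b = (1/2, 1/2)
c = (0, 1)
Σ b_i: 1/2·1 + 1/2·1 = 1 ✓
b·c: 1/2·1 = 1/2 ✓; 2 stages ⇒ order 2.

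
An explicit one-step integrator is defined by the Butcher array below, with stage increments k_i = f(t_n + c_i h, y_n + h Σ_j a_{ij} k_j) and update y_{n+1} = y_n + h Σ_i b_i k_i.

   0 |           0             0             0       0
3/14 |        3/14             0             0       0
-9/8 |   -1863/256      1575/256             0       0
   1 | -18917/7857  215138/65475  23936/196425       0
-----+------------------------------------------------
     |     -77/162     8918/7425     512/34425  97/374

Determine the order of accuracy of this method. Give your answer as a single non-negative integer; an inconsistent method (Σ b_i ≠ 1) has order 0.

b = (-77/162, 8918/7425, 512/34425, 97/374)
c = (0, 3/14, -9/8, 1)
Ac = (0, 0, 675/512, 55/97)
Σ b_i: (-77/162)·1 + 8918/7425·1 + 512/34425·1 + 97/374·1 = 1 ✓
b·c: 8918/7425·3/14 + 512/34425·(-9/8) + 97/374·1 = 1/2 ✓
b·c²: 8918/7425·9/196 + 512/34425·81/64 + 97/374·1 = 1/3 ✓
b·Ac: 512/34425·675/512 + 97/374·55/97 = 1/6 ✓
b·c³: 8918/7425·27/2744 + 512/34425·(-729/512) + 97/374·1 = 1/4 ✓
b·(c∘Ac): 512/34425·(-6075/4096) + 97/374·55/97 = 1/8 ✓
b·Ac²: 512/34425·2025/7168 + 97/374·1243/4074 = 1/12 ✓
b·A²c: 97/374·187/1164 = 1/24 ✓; 4 stages ⇒ order 4.

4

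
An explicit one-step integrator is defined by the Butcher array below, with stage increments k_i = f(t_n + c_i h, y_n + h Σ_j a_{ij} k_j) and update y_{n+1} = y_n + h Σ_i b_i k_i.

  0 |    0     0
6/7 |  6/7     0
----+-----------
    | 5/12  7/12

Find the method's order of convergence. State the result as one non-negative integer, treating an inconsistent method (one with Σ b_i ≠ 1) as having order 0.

b = (5/12, 7/12)
c = (0, 6/7)
Σ b_i: 5/12·1 + 7/12·1 = 1 ✓
b·c: 7/12·6/7 = 1/2 ✓; 2 stages ⇒ order 2.

2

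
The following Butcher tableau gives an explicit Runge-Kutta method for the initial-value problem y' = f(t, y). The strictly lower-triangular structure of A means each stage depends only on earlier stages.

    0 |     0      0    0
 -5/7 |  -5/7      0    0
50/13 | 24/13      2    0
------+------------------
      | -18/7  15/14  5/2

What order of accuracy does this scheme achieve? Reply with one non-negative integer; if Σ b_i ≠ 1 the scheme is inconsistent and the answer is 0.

1

b = (-18/7, 15/14, 5/2)
c = (0, -5/7, 50/13)
Ac = (0, 0, -10/7)
Σ b_i: (-18/7)·1 + 15/14·1 + 5/2·1 = 1 ✓
b·c: 15/14·(-5/7) + 5/2·50/13 = 11275/1274 ≠ 1/2 ⇒ order 1.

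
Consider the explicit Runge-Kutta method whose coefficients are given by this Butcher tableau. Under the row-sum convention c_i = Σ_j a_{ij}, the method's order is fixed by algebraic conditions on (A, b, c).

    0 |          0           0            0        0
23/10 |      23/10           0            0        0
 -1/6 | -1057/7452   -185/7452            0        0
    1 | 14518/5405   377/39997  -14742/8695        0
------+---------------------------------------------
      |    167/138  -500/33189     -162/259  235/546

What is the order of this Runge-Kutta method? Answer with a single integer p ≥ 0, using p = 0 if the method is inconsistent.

b = (167/138, -500/33189, -162/259, 235/546)
c = (0, 23/10, -1/6, 1)
Ac = (0, 0, -37/648, 143/470)
Σ b_i: 167/138·1 + (-500/33189)·1 + (-162/259)·1 + 235/546·1 = 1 ✓
b·c: (-500/33189)·23/10 + (-162/259)·(-1/6) + 235/546·1 = 1/2 ✓
b·c²: (-500/33189)·529/100 + (-162/259)·1/36 + 235/546·1 = 1/3 ✓
b·Ac: (-162/259)·(-37/648) + 235/546·143/470 = 1/6 ✓
b·c³: (-500/33189)·12167/1000 + (-162/259)·(-1/216) + 235/546·1 = 1/4 ✓
b·(c∘Ac): (-162/259)·37/3888 + 235/546·143/470 = 1/8 ✓
b·Ac²: (-162/259)·(-851/6480) + 235/546·13/4700 = 1/12 ✓
b·A²c: 235/546·91/940 = 1/24 ✓; 4 stages ⇒ order 4.

4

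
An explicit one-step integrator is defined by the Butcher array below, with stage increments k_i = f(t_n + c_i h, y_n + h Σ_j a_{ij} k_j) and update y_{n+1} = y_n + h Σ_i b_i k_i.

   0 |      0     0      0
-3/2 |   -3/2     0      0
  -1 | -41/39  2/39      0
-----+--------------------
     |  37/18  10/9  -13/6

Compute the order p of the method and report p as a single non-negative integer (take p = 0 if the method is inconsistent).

b = (37/18, 10/9, -13/6)
c = (0, -3/2, -1)
Ac = (0, 0, -1/13)
Σ b_i: 37/18·1 + 10/9·1 + (-13/6)·1 = 1 ✓
b·c: 10/9·(-3/2) + (-13/6)·(-1) = 1/2 ✓
b·c²: 10/9·9/4 + (-13/6)·1 = 1/3 ✓
b·Ac: (-13/6)·(-1/13) = 1/6 ✓; 3 stages ⇒ order 3.

3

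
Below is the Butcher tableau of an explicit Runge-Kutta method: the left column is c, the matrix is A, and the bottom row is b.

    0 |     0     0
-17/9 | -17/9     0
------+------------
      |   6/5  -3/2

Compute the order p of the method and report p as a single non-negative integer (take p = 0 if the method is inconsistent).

b = (6/5, -3/2)
c = (0, -17/9)
Σ b_i: 6/5·1 + (-3/2)·1 = -3/10 ≠ 1 ⇒ order 0.

0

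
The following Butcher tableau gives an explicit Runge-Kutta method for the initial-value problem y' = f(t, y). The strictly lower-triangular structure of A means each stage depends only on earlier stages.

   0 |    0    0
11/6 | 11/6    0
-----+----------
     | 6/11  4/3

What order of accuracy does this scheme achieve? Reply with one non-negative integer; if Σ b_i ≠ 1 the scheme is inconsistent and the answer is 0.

b = (6/11, 4/3)
c = (0, 11/6)
Σ b_i: 6/11·1 + 4/3·1 = 62/33 ≠ 1 ⇒ order 0.

0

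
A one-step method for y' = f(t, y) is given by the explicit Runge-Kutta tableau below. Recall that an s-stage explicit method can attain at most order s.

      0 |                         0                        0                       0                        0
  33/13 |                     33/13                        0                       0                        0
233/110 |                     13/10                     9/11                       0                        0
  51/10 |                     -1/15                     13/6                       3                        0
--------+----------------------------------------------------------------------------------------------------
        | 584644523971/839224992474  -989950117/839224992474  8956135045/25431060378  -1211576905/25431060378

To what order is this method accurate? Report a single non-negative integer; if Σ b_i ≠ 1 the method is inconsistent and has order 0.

3

b = (584644523971/839224992474, -989950117/839224992474, 8956135045/25431060378, -1211576905/25431060378)
c = (0, 33/13, 233/110, 51/10)
Ac = (0, 0, 27/13, 652/55)
Σ b_i: 584644523971/839224992474·1 + (-989950117/839224992474)·1 + 8956135045/25431060378·1 + (-1211576905/25431060378)·1 = 1 ✓
b·c: (-989950117/839224992474)·33/13 + 8956135045/25431060378·233/110 + (-1211576905/25431060378)·51/10 = 1/2 ✓
b·c²: (-989950117/839224992474)·1089/169 + 8956135045/25431060378·54289/12100 + (-1211576905/25431060378)·2601/100 = 1/3 ✓
b·Ac: 8956135045/25431060378·27/13 + (-1211576905/25431060378)·652/55 = 1/6 ✓
b·c³: (-989950117/839224992474)·35937/2197 + 8956135045/25431060378·12649337/1331000 + (-1211576905/25431060378)·132651/1000 = -544056026493821/181832081702700 ≠ 1/4 ⇒ order 3.
b·(c∘Ac): 8956135045/25431060378·6291/1430 + (-1211576905/25431060378)·16626/275 = -112830018809/84770201260 ≠ 1/8
b·Ac²: 8956135045/25431060378·891/169 + (-1211576905/25431060378)·4313421/157300 = 13341935238603/24244277560360 ≠ 1/12
b·A²c: (-1211576905/25431060378)·81/13 = -32712576435/110201261638 ≠ 1/24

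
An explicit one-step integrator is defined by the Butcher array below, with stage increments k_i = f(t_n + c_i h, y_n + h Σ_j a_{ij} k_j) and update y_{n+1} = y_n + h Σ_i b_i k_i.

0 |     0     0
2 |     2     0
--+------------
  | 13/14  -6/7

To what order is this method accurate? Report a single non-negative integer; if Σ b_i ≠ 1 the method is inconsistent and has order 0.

b = (13/14, -6/7)
c = (0, 2)
Σ b_i: 13/14·1 + (-6/7)·1 = 1/14 ≠ 1 ⇒ order 0.

0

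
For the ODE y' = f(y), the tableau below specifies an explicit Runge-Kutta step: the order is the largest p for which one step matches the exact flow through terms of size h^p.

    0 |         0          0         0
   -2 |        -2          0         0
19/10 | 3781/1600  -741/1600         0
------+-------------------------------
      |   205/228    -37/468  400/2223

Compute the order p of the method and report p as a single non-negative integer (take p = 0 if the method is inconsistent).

b = (205/228, -37/468, 400/2223)
c = (0, -2, 19/10)
Ac = (0, 0, 741/800)
Σ b_i: 205/228·1 + (-37/468)·1 + 400/2223·1 = 1 ✓
b·c: (-37/468)·(-2) + 400/2223·19/10 = 1/2 ✓
b·c²: (-37/468)·4 + 400/2223·361/100 = 1/3 ✓
b·Ac: 400/2223·741/800 = 1/6 ✓; 3 stages ⇒ order 3.

3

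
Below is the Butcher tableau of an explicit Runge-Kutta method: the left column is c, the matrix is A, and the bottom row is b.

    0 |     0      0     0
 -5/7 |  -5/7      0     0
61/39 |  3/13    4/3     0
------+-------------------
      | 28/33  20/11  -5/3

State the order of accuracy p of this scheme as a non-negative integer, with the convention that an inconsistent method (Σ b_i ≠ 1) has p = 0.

b = (28/33, 20/11, -5/3)
c = (0, -5/7, 61/39)
Ac = (0, 0, -20/21)
Σ b_i: 28/33·1 + 20/11·1 + (-5/3)·1 = 1 ✓
b·c: 20/11·(-5/7) + (-5/3)·61/39 = -35185/9009 ≠ 1/2 ⇒ order 1.

1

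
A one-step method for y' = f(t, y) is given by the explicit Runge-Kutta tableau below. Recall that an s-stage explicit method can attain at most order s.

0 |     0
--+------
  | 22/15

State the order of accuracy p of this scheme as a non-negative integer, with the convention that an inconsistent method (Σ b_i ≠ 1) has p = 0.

b = (22/15)
c = (0)
Σ b_i: 22/15·1 = 22/15 ≠ 1 ⇒ order 0.

0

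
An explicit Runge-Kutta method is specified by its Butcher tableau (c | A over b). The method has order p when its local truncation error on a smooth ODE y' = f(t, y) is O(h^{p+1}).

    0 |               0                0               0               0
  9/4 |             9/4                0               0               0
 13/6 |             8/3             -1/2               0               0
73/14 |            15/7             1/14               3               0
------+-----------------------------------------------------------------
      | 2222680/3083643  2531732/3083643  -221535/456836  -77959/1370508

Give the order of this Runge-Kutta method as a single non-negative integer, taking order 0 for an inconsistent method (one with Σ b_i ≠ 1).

b = (2222680/3083643, 2531732/3083643, -221535/456836, -77959/1370508)
c = (0, 9/4, 13/6, 73/14)
Ac = (0, 0, -9/8, 373/56)
Σ b_i: 2222680/3083643·1 + 2531732/3083643·1 + (-221535/456836)·1 + (-77959/1370508)·1 = 1 ✓
b·c: 2531732/3083643·9/4 + (-221535/456836)·13/6 + (-77959/1370508)·73/14 = 1/2 ✓
b·c²: 2531732/3083643·81/16 + (-221535/456836)·169/36 + (-77959/1370508)·5329/196 = 1/3 ✓
b·Ac: (-221535/456836)·(-9/8) + (-77959/1370508)·373/56 = 1/6 ✓
b·c³: 2531732/3083643·729/64 + (-221535/456836)·2197/216 + (-77959/1370508)·389017/2744 = -139867055/38374224 ≠ 1/4 ⇒ order 3.
b·(c∘Ac): (-221535/456836)·(-39/16) + (-77959/1370508)·27229/784 = -1087609/1370508 ≠ 1/8
b·Ac²: (-221535/456836)·(-81/32) + (-77959/1370508)·9707/672 = 13348039/32892192 ≠ 1/12
b·A²c: (-77959/1370508)·(-27/8) = 701631/3654688 ≠ 1/24

3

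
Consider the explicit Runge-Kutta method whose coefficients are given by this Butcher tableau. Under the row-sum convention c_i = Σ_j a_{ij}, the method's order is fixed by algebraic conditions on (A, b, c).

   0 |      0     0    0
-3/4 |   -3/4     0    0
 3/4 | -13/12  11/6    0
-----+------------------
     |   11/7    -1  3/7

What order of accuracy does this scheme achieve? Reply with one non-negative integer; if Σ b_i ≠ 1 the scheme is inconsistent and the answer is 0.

b = (11/7, -1, 3/7)
c = (0, -3/4, 3/4)
Ac = (0, 0, -11/8)
Σ b_i: 11/7·1 + (-1)·1 + 3/7·1 = 1 ✓
b·c: (-1)·(-3/4) + 3/7·3/4 = 15/14 ≠ 1/2 ⇒ order 1.

1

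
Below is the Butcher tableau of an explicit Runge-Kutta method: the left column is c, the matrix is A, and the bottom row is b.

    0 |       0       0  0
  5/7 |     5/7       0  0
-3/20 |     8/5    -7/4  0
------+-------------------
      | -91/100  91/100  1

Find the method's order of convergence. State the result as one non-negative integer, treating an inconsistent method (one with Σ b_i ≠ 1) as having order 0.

2

b = (-91/100, 91/100, 1)
c = (0, 5/7, -3/20)
Ac = (0, 0, -5/4)
Σ b_i: (-91/100)·1 + 91/100·1 + 1·1 = 1 ✓
b·c: 91/100·5/7 + 1·(-3/20) = 1/2 ✓
b·c²: 91/100·25/49 + 1·9/400 = 1363/2800 ≠ 1/3 ⇒ order 2.
b·Ac: 1·(-5/4) = -5/4 ≠ 1/6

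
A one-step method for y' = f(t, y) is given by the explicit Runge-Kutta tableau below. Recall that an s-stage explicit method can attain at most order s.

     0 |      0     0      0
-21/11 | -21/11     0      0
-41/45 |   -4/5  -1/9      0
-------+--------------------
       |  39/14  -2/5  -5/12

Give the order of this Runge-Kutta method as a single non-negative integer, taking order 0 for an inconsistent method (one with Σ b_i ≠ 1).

b = (39/14, -2/5, -5/12)
c = (0, -21/11, -41/45)
Ac = (0, 0, 7/33)
Σ b_i: 39/14·1 + (-2/5)·1 + (-5/12)·1 = 827/420 ≠ 1 ⇒ order 0.

0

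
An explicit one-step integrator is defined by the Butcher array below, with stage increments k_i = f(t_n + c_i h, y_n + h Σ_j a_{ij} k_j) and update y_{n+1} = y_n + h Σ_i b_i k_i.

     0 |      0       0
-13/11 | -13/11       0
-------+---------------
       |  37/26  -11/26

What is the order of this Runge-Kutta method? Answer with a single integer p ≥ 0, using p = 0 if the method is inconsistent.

b = (37/26, -11/26)
c = (0, -13/11)
Σ b_i: 37/26·1 + (-11/26)·1 = 1 ✓
b·c: (-11/26)·(-13/11) = 1/2 ✓; 2 stages ⇒ order 2.

2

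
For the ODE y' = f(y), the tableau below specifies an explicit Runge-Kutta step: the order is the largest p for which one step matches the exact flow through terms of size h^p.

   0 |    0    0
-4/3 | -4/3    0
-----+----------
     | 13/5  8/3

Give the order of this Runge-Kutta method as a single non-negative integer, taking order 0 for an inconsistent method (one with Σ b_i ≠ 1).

0

b = (13/5, 8/3)
c = (0, -4/3)
Σ b_i: 13/5·1 + 8/3·1 = 79/15 ≠ 1 ⇒ order 0.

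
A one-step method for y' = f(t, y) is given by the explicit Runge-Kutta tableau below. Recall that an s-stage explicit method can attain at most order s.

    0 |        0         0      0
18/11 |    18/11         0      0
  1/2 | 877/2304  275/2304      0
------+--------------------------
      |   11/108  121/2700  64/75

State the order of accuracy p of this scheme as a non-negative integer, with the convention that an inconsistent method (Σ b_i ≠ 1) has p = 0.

b = (11/108, 121/2700, 64/75)
c = (0, 18/11, 1/2)
Ac = (0, 0, 25/128)
Σ b_i: 11/108·1 + 121/2700·1 + 64/75·1 = 1 ✓
b·c: 121/2700·18/11 + 64/75·1/2 = 1/2 ✓
b·c²: 121/2700·324/121 + 64/75·1/4 = 1/3 ✓
b·Ac: 64/75·25/128 = 1/6 ✓; 3 stages ⇒ order 3.

3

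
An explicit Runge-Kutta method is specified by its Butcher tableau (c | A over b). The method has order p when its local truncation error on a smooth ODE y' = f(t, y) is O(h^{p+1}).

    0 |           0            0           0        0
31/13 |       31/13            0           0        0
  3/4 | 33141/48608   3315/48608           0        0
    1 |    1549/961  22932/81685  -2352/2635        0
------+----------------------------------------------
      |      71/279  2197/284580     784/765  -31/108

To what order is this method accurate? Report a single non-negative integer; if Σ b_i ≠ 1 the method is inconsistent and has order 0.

4

b = (71/279, 2197/284580, 784/765, -31/108)
c = (0, 31/13, 3/4, 1)
Ac = (0, 0, 255/1568, 0)
Σ b_i: 71/279·1 + 2197/284580·1 + 784/765·1 + (-31/108)·1 = 1 ✓
b·c: 2197/284580·31/13 + 784/765·3/4 + (-31/108)·1 = 1/2 ✓
b·c²: 2197/284580·961/169 + 784/765·9/16 + (-31/108)·1 = 1/3 ✓
b·Ac: 784/765·255/1568 = 1/6 ✓
b·c³: 2197/284580·29791/2197 + 784/765·27/64 + (-31/108)·1 = 1/4 ✓
b·(c∘Ac): 784/765·765/6272 = 1/8 ✓
b·Ac²: 784/765·7905/20384 + (-31/108)·441/403 = 1/12 ✓
b·A²c: (-31/108)·(-9/62) = 1/24 ✓; 4 stages ⇒ order 4.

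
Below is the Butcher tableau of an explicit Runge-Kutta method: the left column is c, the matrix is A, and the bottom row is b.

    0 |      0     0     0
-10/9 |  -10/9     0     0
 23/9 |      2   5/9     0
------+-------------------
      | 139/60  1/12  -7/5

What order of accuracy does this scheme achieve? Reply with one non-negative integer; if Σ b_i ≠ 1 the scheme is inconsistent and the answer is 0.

b = (139/60, 1/12, -7/5)
c = (0, -10/9, 23/9)
Ac = (0, 0, -50/81)
Σ b_i: 139/60·1 + 1/12·1 + (-7/5)·1 = 1 ✓
b·c: 1/12·(-10/9) + (-7/5)·23/9 = -991/270 ≠ 1/2 ⇒ order 1.

1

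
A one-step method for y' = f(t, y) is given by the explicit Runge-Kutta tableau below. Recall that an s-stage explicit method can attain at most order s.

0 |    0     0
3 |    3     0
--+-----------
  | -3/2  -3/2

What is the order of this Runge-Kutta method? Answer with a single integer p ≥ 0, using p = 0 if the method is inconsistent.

0

b = (-3/2, -3/2)
c = (0, 3)
Σ b_i: (-3/2)·1 + (-3/2)·1 = -3 ≠ 1 ⇒ order 0.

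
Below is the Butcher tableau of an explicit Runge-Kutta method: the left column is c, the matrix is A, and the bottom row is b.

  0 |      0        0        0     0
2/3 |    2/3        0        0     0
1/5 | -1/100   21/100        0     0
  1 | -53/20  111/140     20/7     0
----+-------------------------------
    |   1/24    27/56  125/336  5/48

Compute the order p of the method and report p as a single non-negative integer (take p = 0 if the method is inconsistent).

4

b = (1/24, 27/56, 125/336, 5/48)
c = (0, 2/3, 1/5, 1)
Ac = (0, 0, 7/50, 11/10)
Σ b_i: 1/24·1 + 27/56·1 + 125/336·1 + 5/48·1 = 1 ✓
b·c: 27/56·2/3 + 125/336·1/5 + 5/48·1 = 1/2 ✓
b·c²: 27/56·4/9 + 125/336·1/25 + 5/48·1 = 1/3 ✓
b·Ac: 125/336·7/50 + 5/48·11/10 = 1/6 ✓
b·c³: 27/56·8/27 + 125/336·1/125 + 5/48·1 = 1/4 ✓
b·(c∘Ac): 125/336·7/250 + 5/48·11/10 = 1/8 ✓
b·Ac²: 125/336·7/75 + 5/48·7/15 = 1/12 ✓
b·A²c: 5/48·2/5 = 1/24 ✓; 4 stages ⇒ order 4.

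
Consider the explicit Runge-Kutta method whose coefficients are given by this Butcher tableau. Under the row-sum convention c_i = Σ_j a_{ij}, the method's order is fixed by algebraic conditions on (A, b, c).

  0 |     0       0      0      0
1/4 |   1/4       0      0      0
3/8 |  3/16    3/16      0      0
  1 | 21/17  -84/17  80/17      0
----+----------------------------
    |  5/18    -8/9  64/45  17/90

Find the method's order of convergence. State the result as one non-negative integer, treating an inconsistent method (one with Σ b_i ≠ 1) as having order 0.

4

b = (5/18, -8/9, 64/45, 17/90)
c = (0, 1/4, 3/8, 1)
Ac = (0, 0, 3/64, 9/17)
Σ b_i: 5/18·1 + (-8/9)·1 + 64/45·1 + 17/90·1 = 1 ✓
b·c: (-8/9)·1/4 + 64/45·3/8 + 17/90·1 = 1/2 ✓
b·c²: (-8/9)·1/16 + 64/45·9/64 + 17/90·1 = 1/3 ✓
b·Ac: 64/45·3/64 + 17/90·9/17 = 1/6 ✓
b·c³: (-8/9)·1/64 + 64/45·27/512 + 17/90·1 = 1/4 ✓
b·(c∘Ac): 64/45·9/512 + 17/90·9/17 = 1/8 ✓
b·Ac²: 64/45·3/256 + 17/90·6/17 = 1/12 ✓
b·A²c: 17/90·15/68 = 1/24 ✓; 4 stages ⇒ order 4.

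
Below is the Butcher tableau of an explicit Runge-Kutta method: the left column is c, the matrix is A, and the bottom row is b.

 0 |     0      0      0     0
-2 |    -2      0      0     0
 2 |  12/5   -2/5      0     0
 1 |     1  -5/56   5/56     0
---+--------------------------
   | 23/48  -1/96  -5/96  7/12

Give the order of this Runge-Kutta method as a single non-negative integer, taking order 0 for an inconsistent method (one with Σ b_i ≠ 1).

4

b = (23/48, -1/96, -5/96, 7/12)
c = (0, -2, 2, 1)
Ac = (0, 0, 4/5, 5/14)
Σ b_i: 23/48·1 + (-1/96)·1 + (-5/96)·1 + 7/12·1 = 1 ✓
b·c: (-1/96)·(-2) + (-5/96)·2 + 7/12·1 = 1/2 ✓
b·c²: (-1/96)·4 + (-5/96)·4 + 7/12·1 = 1/3 ✓
b·Ac: (-5/96)·4/5 + 7/12·5/14 = 1/6 ✓
b·c³: (-1/96)·(-8) + (-5/96)·8 + 7/12·1 = 1/4 ✓
b·(c∘Ac): (-5/96)·8/5 + 7/12·5/14 = 1/8 ✓
b·Ac²: (-5/96)·(-8/5) = 1/12 ✓
b·A²c: 7/12·1/14 = 1/24 ✓; 4 stages ⇒ order 4.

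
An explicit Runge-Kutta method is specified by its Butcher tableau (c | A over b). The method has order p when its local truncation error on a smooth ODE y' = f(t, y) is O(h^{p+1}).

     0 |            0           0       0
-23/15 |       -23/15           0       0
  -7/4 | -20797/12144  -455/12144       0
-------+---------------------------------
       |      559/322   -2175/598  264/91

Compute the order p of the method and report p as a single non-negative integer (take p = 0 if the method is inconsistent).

3

b = (559/322, -2175/598, 264/91)
c = (0, -23/15, -7/4)
Ac = (0, 0, 91/1584)
Σ b_i: 559/322·1 + (-2175/598)·1 + 264/91·1 = 1 ✓
b·c: (-2175/598)·(-23/15) + 264/91·(-7/4) = 1/2 ✓
b·c²: (-2175/598)·529/225 + 264/91·49/16 = 1/3 ✓
b·Ac: 264/91·91/1584 = 1/6 ✓; 3 stages ⇒ order 3.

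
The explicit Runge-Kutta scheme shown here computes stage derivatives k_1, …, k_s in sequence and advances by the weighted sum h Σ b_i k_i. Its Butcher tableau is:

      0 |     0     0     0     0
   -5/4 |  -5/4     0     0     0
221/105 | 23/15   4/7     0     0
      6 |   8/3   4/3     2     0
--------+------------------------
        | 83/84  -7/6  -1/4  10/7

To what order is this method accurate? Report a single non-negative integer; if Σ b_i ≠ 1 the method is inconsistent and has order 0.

b = (83/84, -7/6, -1/4, 10/7)
c = (0, -5/4, 221/105, 6)
Ac = (0, 0, -5/7, 89/35)
Σ b_i: 83/84·1 + (-7/6)·1 + (-1/4)·1 + 10/7·1 = 1 ✓
b·c: (-7/6)·(-5/4) + (-1/4)·221/105 + 10/7·6 = 2661/280 ≠ 1/2 ⇒ order 1.

1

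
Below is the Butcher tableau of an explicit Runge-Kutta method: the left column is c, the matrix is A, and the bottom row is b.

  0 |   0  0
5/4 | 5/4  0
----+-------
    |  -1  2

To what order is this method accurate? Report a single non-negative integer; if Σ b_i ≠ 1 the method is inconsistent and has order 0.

b = (-1, 2)
c = (0, 5/4)
Σ b_i: (-1)·1 + 2·1 = 1 ✓
b·c: 2·5/4 = 5/2 ≠ 1/2 ⇒ order 1.

1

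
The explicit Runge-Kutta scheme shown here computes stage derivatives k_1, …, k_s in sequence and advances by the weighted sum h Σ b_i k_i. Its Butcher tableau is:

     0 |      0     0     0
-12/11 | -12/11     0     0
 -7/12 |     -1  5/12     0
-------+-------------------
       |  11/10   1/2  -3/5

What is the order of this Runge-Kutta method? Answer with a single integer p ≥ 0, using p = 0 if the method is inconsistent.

1

b = (11/10, 1/2, -3/5)
c = (0, -12/11, -7/12)
Ac = (0, 0, -5/11)
Σ b_i: 11/10·1 + 1/2·1 + (-3/5)·1 = 1 ✓
b·c: 1/2·(-12/11) + (-3/5)·(-7/12) = -43/220 ≠ 1/2 ⇒ order 1.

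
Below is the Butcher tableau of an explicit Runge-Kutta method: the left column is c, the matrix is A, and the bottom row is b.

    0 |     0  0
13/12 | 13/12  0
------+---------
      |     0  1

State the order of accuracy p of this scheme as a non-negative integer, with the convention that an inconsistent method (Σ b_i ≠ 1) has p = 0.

1

b = (0, 1)
c = (0, 13/12)
Σ b_i: 1·1 = 1 ✓
b·c: 1·13/12 = 13/12 ≠ 1/2 ⇒ order 1.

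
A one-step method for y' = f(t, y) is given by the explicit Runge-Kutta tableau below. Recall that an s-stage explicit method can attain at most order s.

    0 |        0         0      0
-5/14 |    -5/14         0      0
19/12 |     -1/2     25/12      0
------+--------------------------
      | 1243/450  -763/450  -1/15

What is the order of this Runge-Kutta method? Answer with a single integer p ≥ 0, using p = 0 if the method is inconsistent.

b = (1243/450, -763/450, -1/15)
c = (0, -5/14, 19/12)
Ac = (0, 0, -125/168)
Σ b_i: 1243/450·1 + (-763/450)·1 + (-1/15)·1 = 1 ✓
b·c: (-763/450)·(-5/14) + (-1/15)·19/12 = 1/2 ✓
b·c²: (-763/450)·25/196 + (-1/15)·361/144 = -5797/15120 ≠ 1/3 ⇒ order 2.
b·Ac: (-1/15)·(-125/168) = 25/504 ≠ 1/6

2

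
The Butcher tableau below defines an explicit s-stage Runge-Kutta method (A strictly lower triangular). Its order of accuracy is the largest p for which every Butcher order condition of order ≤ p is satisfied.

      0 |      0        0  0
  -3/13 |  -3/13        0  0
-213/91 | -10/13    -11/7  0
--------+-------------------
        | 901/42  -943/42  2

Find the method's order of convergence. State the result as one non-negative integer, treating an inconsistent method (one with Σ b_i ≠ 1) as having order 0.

2

b = (901/42, -943/42, 2)
c = (0, -3/13, -213/91)
Ac = (0, 0, 33/91)
Σ b_i: 901/42·1 + (-943/42)·1 + 2·1 = 1 ✓
b·c: (-943/42)·(-3/13) + 2·(-213/91) = 1/2 ✓
b·c²: (-943/42)·9/169 + 2·45369/8281 = 161673/16562 ≠ 1/3 ⇒ order 2.
b·Ac: 2·33/91 = 66/91 ≠ 1/6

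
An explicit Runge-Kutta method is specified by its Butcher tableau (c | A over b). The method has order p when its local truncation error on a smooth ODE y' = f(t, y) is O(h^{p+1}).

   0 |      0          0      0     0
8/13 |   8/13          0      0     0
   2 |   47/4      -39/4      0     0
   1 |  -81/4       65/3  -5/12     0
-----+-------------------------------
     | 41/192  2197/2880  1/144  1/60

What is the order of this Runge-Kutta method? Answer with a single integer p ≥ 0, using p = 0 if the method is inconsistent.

4

b = (41/192, 2197/2880, 1/144, 1/60)
c = (0, 8/13, 2, 1)
Ac = (0, 0, -6, 25/2)
Σ b_i: 41/192·1 + 2197/2880·1 + 1/144·1 + 1/60·1 = 1 ✓
b·c: 2197/2880·8/13 + 1/144·2 + 1/60·1 = 1/2 ✓
b·c²: 2197/2880·64/169 + 1/144·4 + 1/60·1 = 1/3 ✓
b·Ac: 1/144·(-6) + 1/60·25/2 = 1/6 ✓
b·c³: 2197/2880·512/2197 + 1/144·8 + 1/60·1 = 1/4 ✓
b·(c∘Ac): 1/144·(-12) + 1/60·25/2 = 1/8 ✓
b·Ac²: 1/144·(-48/13) + 1/60·85/13 = 1/12 ✓
b·A²c: 1/60·5/2 = 1/24 ✓; 4 stages ⇒ order 4.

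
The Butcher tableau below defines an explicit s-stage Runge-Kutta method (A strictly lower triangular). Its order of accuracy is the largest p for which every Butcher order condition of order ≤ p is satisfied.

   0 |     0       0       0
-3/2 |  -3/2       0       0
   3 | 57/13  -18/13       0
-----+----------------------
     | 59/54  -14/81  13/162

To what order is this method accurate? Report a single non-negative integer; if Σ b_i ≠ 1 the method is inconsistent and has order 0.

3

b = (59/54, -14/81, 13/162)
c = (0, -3/2, 3)
Ac = (0, 0, 27/13)
Σ b_i: 59/54·1 + (-14/81)·1 + 13/162·1 = 1 ✓
b·c: (-14/81)·(-3/2) + 13/162·3 = 1/2 ✓
b·c²: (-14/81)·9/4 + 13/162·9 = 1/3 ✓
b·Ac: 13/162·27/13 = 1/6 ✓; 3 stages ⇒ order 3.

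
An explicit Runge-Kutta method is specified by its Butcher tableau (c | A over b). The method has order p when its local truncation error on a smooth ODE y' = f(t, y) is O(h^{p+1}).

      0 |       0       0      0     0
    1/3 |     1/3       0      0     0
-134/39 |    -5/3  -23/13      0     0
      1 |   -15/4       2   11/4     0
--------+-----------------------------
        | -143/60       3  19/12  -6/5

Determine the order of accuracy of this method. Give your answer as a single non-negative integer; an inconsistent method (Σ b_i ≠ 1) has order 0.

1

b = (-143/60, 3, 19/12, -6/5)
c = (0, 1/3, -134/39, 1)
Ac = (0, 0, -23/39, -685/78)
Σ b_i: (-143/60)·1 + 3·1 + 19/12·1 + (-6/5)·1 = 1 ✓
b·c: 3·1/3 + 19/12·(-134/39) + (-6/5)·1 = -6599/1170 ≠ 1/2 ⇒ order 1.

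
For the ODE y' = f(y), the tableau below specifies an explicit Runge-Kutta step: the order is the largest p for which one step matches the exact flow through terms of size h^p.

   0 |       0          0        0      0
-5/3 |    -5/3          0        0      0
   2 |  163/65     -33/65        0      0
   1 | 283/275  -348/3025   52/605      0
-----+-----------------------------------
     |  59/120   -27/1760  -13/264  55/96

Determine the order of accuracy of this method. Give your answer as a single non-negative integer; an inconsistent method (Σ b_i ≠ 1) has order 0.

4

b = (59/120, -27/1760, -13/264, 55/96)
c = (0, -5/3, 2, 1)
Ac = (0, 0, 11/13, 4/11)
Σ b_i: 59/120·1 + (-27/1760)·1 + (-13/264)·1 + 55/96·1 = 1 ✓
b·c: (-27/1760)·(-5/3) + (-13/264)·2 + 55/96·1 = 1/2 ✓
b·c²: (-27/1760)·25/9 + (-13/264)·4 + 55/96·1 = 1/3 ✓
b·Ac: (-13/264)·11/13 + 55/96·4/11 = 1/6 ✓
b·c³: (-27/1760)·(-125/27) + (-13/264)·8 + 55/96·1 = 1/4 ✓
b·(c∘Ac): (-13/264)·22/13 + 55/96·4/11 = 1/8 ✓
b·Ac²: (-13/264)·(-55/39) + 55/96·4/165 = 1/12 ✓
b·A²c: 55/96·4/55 = 1/24 ✓; 4 stages ⇒ order 4.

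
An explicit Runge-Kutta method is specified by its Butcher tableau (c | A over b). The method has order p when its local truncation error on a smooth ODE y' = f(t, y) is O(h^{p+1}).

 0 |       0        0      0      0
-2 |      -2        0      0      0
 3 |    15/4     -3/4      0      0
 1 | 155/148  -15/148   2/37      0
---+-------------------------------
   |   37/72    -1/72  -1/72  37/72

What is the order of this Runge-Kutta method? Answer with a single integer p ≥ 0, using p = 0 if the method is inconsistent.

b = (37/72, -1/72, -1/72, 37/72)
c = (0, -2, 3, 1)
Ac = (0, 0, 3/2, 27/74)
Σ b_i: 37/72·1 + (-1/72)·1 + (-1/72)·1 + 37/72·1 = 1 ✓
b·c: (-1/72)·(-2) + (-1/72)·3 + 37/72·1 = 1/2 ✓
b·c²: (-1/72)·4 + (-1/72)·9 + 37/72·1 = 1/3 ✓
b·Ac: (-1/72)·3/2 + 37/72·27/74 = 1/6 ✓
b·c³: (-1/72)·(-8) + (-1/72)·27 + 37/72·1 = 1/4 ✓
b·(c∘Ac): (-1/72)·9/2 + 37/72·27/74 = 1/8 ✓
b·Ac²: (-1/72)·(-3) + 37/72·3/37 = 1/12 ✓
b·A²c: 37/72·3/37 = 1/24 ✓; 4 stages ⇒ order 4.

4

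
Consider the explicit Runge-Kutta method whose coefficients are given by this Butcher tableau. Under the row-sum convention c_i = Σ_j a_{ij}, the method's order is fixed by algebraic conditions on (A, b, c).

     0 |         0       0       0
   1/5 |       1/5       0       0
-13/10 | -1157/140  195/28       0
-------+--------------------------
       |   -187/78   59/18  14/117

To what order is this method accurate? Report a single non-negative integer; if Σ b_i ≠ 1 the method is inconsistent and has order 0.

3

b = (-187/78, 59/18, 14/117)
c = (0, 1/5, -13/10)
Ac = (0, 0, 39/28)
Σ b_i: (-187/78)·1 + 59/18·1 + 14/117·1 = 1 ✓
b·c: 59/18·1/5 + 14/117·(-13/10) = 1/2 ✓
b·c²: 59/18·1/25 + 14/117·169/100 = 1/3 ✓
b·Ac: 14/117·39/28 = 1/6 ✓; 3 stages ⇒ order 3.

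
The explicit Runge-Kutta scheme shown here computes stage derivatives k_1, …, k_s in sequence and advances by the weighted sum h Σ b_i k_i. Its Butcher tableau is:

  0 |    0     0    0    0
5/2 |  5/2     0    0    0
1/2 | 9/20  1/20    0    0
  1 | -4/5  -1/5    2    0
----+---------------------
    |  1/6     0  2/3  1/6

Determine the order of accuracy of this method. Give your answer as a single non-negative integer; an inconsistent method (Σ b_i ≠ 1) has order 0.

b = (1/6, 0, 2/3, 1/6)
c = (0, 5/2, 1/2, 1)
Ac = (0, 0, 1/8, 1/2)
Σ b_i: 1/6·1 + 2/3·1 + 1/6·1 = 1 ✓
b·c: 2/3·1/2 + 1/6·1 = 1/2 ✓
b·c²: 2/3·1/4 + 1/6·1 = 1/3 ✓
b·Ac: 2/3·1/8 + 1/6·1/2 = 1/6 ✓
b·c³: 2/3·1/8 + 1/6·1 = 1/4 ✓
b·(c∘Ac): 2/3·1/16 + 1/6·1/2 = 1/8 ✓
b·Ac²: 2/3·5/16 + 1/6·(-3/4) = 1/12 ✓
b·A²c: 1/6·1/4 = 1/24 ✓; 4 stages ⇒ order 4.

4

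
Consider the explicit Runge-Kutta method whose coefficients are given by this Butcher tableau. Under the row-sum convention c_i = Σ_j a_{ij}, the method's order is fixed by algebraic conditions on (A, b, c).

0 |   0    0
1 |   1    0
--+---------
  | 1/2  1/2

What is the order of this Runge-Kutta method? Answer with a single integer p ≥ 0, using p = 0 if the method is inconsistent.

2

b = (1/2, 1/2)
c = (0, 1)
Σ b_i: 1/2·1 + 1/2·1 = 1 ✓
b·c: 1/2·1 = 1/2 ✓; 2 stages ⇒ order 2.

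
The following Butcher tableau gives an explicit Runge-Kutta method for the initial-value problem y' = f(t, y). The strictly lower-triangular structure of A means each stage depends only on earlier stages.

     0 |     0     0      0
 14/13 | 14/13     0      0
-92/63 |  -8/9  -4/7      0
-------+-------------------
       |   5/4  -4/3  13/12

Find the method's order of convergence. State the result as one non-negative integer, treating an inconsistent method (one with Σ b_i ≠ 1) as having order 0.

b = (5/4, -4/3, 13/12)
c = (0, 14/13, -92/63)
Ac = (0, 0, -8/13)
Σ b_i: 5/4·1 + (-4/3)·1 + 13/12·1 = 1 ✓
b·c: (-4/3)·14/13 + 13/12·(-92/63) = -7415/2457 ≠ 1/2 ⇒ order 1.

1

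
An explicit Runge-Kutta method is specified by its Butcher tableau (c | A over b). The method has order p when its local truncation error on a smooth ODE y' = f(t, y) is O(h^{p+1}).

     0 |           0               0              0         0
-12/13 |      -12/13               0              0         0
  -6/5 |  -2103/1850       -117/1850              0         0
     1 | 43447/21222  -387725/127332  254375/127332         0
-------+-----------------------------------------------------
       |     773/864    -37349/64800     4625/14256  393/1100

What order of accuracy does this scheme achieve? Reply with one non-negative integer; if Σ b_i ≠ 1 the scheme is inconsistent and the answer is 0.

4

b = (773/864, -37349/64800, 4625/14256, 393/1100)
c = (0, -12/13, -6/5, 1)
Ac = (0, 0, 54/925, 325/786)
Σ b_i: 773/864·1 + (-37349/64800)·1 + 4625/14256·1 + 393/1100·1 = 1 ✓
b·c: (-37349/64800)·(-12/13) + 4625/14256·(-6/5) + 393/1100·1 = 1/2 ✓
b·c²: (-37349/64800)·144/169 + 4625/14256·36/25 + 393/1100·1 = 1/3 ✓
b·Ac: 4625/14256·54/925 + 393/1100·325/786 = 1/6 ✓
b·c³: (-37349/64800)·(-1728/2197) + 4625/14256·(-216/125) + 393/1100·1 = 1/4 ✓
b·(c∘Ac): 4625/14256·(-324/4625) + 393/1100·325/786 = 1/8 ✓
b·Ac²: 4625/14256·(-648/12025) + 393/1100·4325/15327 = 1/12 ✓
b·A²c: 393/1100·275/2358 = 1/24 ✓; 4 stages ⇒ order 4.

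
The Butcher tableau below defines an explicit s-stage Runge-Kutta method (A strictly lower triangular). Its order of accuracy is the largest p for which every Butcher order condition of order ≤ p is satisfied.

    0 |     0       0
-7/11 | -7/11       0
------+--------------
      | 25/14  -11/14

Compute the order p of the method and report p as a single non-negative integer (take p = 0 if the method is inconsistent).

b = (25/14, -11/14)
c = (0, -7/11)
Σ b_i: 25/14·1 + (-11/14)·1 = 1 ✓
b·c: (-11/14)·(-7/11) = 1/2 ✓; 2 stages ⇒ order 2.

2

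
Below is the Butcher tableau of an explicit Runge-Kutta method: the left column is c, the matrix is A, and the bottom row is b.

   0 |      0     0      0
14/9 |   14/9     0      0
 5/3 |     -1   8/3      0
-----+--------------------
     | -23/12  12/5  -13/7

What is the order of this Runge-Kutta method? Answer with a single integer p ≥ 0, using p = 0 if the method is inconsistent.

b = (-23/12, 12/5, -13/7)
c = (0, 14/9, 5/3)
Ac = (0, 0, 112/27)
Σ b_i: (-23/12)·1 + 12/5·1 + (-13/7)·1 = -577/420 ≠ 1 ⇒ order 0.

0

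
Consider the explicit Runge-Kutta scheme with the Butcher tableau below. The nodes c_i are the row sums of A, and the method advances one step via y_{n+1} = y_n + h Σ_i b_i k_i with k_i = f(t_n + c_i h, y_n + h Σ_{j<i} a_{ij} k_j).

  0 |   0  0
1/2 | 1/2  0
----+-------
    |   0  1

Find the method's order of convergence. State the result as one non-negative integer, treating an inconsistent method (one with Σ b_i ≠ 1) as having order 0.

b = (0, 1)
c = (0, 1/2)
Σ b_i: 1·1 = 1 ✓
b·c: 1·1/2 = 1/2 ✓; 2 stages ⇒ order 2.

2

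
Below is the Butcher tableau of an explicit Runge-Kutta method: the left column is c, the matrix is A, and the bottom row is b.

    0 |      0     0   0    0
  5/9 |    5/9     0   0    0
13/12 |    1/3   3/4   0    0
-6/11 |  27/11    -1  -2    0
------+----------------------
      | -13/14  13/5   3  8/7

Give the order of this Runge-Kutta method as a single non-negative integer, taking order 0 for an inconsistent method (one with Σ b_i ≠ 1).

b = (-13/14, 13/5, 3, 8/7)
c = (0, 5/9, 13/12, -6/11)
Ac = (0, 0, 5/12, -49/18)
Σ b_i: (-13/14)·1 + 13/5·1 + 3·1 + 8/7·1 = 407/70 ≠ 1 ⇒ order 0.

0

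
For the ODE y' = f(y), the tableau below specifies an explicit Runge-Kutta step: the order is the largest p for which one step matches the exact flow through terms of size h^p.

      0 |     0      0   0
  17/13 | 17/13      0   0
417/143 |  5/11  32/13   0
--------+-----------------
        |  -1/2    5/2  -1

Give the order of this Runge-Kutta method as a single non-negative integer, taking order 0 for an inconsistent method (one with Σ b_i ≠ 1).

b = (-1/2, 5/2, -1)
c = (0, 17/13, 417/143)
Ac = (0, 0, 544/169)
Σ b_i: (-1/2)·1 + 5/2·1 + (-1)·1 = 1 ✓
b·c: 5/2·17/13 + (-1)·417/143 = 101/286 ≠ 1/2 ⇒ order 1.

1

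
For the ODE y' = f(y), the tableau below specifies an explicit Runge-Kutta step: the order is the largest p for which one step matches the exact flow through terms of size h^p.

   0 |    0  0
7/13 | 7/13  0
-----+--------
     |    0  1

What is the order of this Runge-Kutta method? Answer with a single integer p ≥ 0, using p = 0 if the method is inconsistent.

1

b = (0, 1)
c = (0, 7/13)
Σ b_i: 1·1 = 1 ✓
b·c: 1·7/13 = 7/13 ≠ 1/2 ⇒ order 1.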